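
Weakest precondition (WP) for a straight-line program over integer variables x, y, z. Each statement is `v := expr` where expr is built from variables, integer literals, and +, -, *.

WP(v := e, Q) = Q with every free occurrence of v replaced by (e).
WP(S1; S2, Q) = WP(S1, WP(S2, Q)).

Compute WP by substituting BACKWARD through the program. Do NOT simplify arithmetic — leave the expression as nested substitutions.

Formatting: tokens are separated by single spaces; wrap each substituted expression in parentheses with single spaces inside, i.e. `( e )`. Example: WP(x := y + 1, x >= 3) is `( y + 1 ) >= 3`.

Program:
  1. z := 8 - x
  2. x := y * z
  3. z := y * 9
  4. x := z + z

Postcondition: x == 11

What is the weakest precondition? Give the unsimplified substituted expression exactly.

post: x == 11
stmt 4: x := z + z  -- replace 1 occurrence(s) of x with (z + z)
  => ( z + z ) == 11
stmt 3: z := y * 9  -- replace 2 occurrence(s) of z with (y * 9)
  => ( ( y * 9 ) + ( y * 9 ) ) == 11
stmt 2: x := y * z  -- replace 0 occurrence(s) of x with (y * z)
  => ( ( y * 9 ) + ( y * 9 ) ) == 11
stmt 1: z := 8 - x  -- replace 0 occurrence(s) of z with (8 - x)
  => ( ( y * 9 ) + ( y * 9 ) ) == 11

Answer: ( ( y * 9 ) + ( y * 9 ) ) == 11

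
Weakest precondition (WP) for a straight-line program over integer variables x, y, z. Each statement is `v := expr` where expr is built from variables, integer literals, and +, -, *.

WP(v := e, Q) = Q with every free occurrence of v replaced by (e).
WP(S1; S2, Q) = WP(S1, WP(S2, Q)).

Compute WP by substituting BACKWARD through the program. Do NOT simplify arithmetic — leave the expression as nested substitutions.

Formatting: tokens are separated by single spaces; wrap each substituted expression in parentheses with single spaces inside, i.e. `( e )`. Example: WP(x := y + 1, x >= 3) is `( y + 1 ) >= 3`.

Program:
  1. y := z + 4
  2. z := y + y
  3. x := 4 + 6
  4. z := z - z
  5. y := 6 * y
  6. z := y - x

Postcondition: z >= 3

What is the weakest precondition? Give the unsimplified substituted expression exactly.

post: z >= 3
stmt 6: z := y - x  -- replace 1 occurrence(s) of z with (y - x)
  => ( y - x ) >= 3
stmt 5: y := 6 * y  -- replace 1 occurrence(s) of y with (6 * y)
  => ( ( 6 * y ) - x ) >= 3
stmt 4: z := z - z  -- replace 0 occurrence(s) of z with (z - z)
  => ( ( 6 * y ) - x ) >= 3
stmt 3: x := 4 + 6  -- replace 1 occurrence(s) of x with (4 + 6)
  => ( ( 6 * y ) - ( 4 + 6 ) ) >= 3
stmt 2: z := y + y  -- replace 0 occurrence(s) of z with (y + y)
  => ( ( 6 * y ) - ( 4 + 6 ) ) >= 3
stmt 1: y := z + 4  -- replace 1 occurrence(s) of y with (z + 4)
  => ( ( 6 * ( z + 4 ) ) - ( 4 + 6 ) ) >= 3

Answer: ( ( 6 * ( z + 4 ) ) - ( 4 + 6 ) ) >= 3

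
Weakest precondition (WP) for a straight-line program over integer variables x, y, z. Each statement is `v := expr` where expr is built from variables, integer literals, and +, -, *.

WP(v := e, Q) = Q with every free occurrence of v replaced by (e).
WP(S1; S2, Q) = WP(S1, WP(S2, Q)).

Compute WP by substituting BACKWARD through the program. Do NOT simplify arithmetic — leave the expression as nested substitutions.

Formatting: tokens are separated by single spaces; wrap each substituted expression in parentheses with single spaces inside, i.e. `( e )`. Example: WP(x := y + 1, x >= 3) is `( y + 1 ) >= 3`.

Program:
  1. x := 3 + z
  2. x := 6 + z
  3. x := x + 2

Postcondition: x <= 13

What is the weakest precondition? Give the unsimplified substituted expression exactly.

Answer: ( ( 6 + z ) + 2 ) <= 13

Derivation:
post: x <= 13
stmt 3: x := x + 2  -- replace 1 occurrence(s) of x with (x + 2)
  => ( x + 2 ) <= 13
stmt 2: x := 6 + z  -- replace 1 occurrence(s) of x with (6 + z)
  => ( ( 6 + z ) + 2 ) <= 13
stmt 1: x := 3 + z  -- replace 0 occurrence(s) of x with (3 + z)
  => ( ( 6 + z ) + 2 ) <= 13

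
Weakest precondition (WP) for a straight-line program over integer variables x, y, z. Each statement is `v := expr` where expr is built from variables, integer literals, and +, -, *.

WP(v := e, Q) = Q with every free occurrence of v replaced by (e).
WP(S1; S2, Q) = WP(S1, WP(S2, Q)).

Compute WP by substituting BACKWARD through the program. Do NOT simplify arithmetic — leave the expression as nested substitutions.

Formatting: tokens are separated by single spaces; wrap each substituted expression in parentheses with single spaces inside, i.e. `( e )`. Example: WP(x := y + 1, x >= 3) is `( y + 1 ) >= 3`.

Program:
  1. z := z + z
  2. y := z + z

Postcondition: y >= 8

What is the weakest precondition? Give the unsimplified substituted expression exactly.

Answer: ( ( z + z ) + ( z + z ) ) >= 8

Derivation:
post: y >= 8
stmt 2: y := z + z  -- replace 1 occurrence(s) of y with (z + z)
  => ( z + z ) >= 8
stmt 1: z := z + z  -- replace 2 occurrence(s) of z with (z + z)
  => ( ( z + z ) + ( z + z ) ) >= 8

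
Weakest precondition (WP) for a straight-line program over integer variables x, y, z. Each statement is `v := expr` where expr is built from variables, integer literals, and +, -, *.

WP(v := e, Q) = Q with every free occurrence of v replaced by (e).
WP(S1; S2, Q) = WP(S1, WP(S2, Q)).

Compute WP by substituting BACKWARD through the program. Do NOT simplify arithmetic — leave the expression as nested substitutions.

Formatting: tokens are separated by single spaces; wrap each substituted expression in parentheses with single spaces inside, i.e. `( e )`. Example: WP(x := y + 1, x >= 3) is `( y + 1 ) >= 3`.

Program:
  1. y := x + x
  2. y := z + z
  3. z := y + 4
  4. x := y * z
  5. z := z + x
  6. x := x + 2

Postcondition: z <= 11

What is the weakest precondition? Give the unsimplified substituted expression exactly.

Answer: ( ( ( z + z ) + 4 ) + ( ( z + z ) * ( ( z + z ) + 4 ) ) ) <= 11

Derivation:
post: z <= 11
stmt 6: x := x + 2  -- replace 0 occurrence(s) of x with (x + 2)
  => z <= 11
stmt 5: z := z + x  -- replace 1 occurrence(s) of z with (z + x)
  => ( z + x ) <= 11
stmt 4: x := y * z  -- replace 1 occurrence(s) of x with (y * z)
  => ( z + ( y * z ) ) <= 11
stmt 3: z := y + 4  -- replace 2 occurrence(s) of z with (y + 4)
  => ( ( y + 4 ) + ( y * ( y + 4 ) ) ) <= 11
stmt 2: y := z + z  -- replace 3 occurrence(s) of y with (z + z)
  => ( ( ( z + z ) + 4 ) + ( ( z + z ) * ( ( z + z ) + 4 ) ) ) <= 11
stmt 1: y := x + x  -- replace 0 occurrence(s) of y with (x + x)
  => ( ( ( z + z ) + 4 ) + ( ( z + z ) * ( ( z + z ) + 4 ) ) ) <= 11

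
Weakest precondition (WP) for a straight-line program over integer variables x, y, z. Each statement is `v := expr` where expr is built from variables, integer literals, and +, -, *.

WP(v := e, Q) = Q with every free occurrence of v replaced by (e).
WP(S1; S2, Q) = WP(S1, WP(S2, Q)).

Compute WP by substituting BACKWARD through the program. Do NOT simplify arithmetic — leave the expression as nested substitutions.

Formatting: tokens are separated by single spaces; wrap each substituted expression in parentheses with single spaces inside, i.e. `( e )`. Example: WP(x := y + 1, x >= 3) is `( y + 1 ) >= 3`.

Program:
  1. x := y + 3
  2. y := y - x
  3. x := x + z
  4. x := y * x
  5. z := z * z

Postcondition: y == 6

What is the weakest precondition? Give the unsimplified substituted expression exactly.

Answer: ( y - ( y + 3 ) ) == 6

Derivation:
post: y == 6
stmt 5: z := z * z  -- replace 0 occurrence(s) of z with (z * z)
  => y == 6
stmt 4: x := y * x  -- replace 0 occurrence(s) of x with (y * x)
  => y == 6
stmt 3: x := x + z  -- replace 0 occurrence(s) of x with (x + z)
  => y == 6
stmt 2: y := y - x  -- replace 1 occurrence(s) of y with (y - x)
  => ( y - x ) == 6
stmt 1: x := y + 3  -- replace 1 occurrence(s) of x with (y + 3)
  => ( y - ( y + 3 ) ) == 6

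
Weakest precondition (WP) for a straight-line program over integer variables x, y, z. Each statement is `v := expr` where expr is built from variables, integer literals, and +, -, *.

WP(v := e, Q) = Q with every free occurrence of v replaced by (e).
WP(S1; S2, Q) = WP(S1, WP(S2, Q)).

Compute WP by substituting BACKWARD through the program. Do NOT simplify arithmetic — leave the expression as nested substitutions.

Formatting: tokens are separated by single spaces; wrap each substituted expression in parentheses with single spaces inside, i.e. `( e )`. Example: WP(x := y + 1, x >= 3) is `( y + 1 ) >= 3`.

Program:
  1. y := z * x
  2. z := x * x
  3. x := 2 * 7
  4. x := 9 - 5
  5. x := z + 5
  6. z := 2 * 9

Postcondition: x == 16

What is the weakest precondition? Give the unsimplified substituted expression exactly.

post: x == 16
stmt 6: z := 2 * 9  -- replace 0 occurrence(s) of z with (2 * 9)
  => x == 16
stmt 5: x := z + 5  -- replace 1 occurrence(s) of x with (z + 5)
  => ( z + 5 ) == 16
stmt 4: x := 9 - 5  -- replace 0 occurrence(s) of x with (9 - 5)
  => ( z + 5 ) == 16
stmt 3: x := 2 * 7  -- replace 0 occurrence(s) of x with (2 * 7)
  => ( z + 5 ) == 16
stmt 2: z := x * x  -- replace 1 occurrence(s) of z with (x * x)
  => ( ( x * x ) + 5 ) == 16
stmt 1: y := z * x  -- replace 0 occurrence(s) of y with (z * x)
  => ( ( x * x ) + 5 ) == 16

Answer: ( ( x * x ) + 5 ) == 16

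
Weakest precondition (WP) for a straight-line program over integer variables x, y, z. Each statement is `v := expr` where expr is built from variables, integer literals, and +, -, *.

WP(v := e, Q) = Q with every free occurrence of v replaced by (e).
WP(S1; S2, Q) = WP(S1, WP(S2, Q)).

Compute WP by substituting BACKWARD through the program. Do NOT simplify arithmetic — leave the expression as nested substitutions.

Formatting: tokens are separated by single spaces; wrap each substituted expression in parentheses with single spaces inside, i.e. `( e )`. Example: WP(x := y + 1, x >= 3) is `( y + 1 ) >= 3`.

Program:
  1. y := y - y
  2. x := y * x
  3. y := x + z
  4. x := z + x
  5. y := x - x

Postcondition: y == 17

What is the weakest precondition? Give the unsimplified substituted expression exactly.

Answer: ( ( z + ( ( y - y ) * x ) ) - ( z + ( ( y - y ) * x ) ) ) == 17

Derivation:
post: y == 17
stmt 5: y := x - x  -- replace 1 occurrence(s) of y with (x - x)
  => ( x - x ) == 17
stmt 4: x := z + x  -- replace 2 occurrence(s) of x with (z + x)
  => ( ( z + x ) - ( z + x ) ) == 17
stmt 3: y := x + z  -- replace 0 occurrence(s) of y with (x + z)
  => ( ( z + x ) - ( z + x ) ) == 17
stmt 2: x := y * x  -- replace 2 occurrence(s) of x with (y * x)
  => ( ( z + ( y * x ) ) - ( z + ( y * x ) ) ) == 17
stmt 1: y := y - y  -- replace 2 occurrence(s) of y with (y - y)
  => ( ( z + ( ( y - y ) * x ) ) - ( z + ( ( y - y ) * x ) ) ) == 17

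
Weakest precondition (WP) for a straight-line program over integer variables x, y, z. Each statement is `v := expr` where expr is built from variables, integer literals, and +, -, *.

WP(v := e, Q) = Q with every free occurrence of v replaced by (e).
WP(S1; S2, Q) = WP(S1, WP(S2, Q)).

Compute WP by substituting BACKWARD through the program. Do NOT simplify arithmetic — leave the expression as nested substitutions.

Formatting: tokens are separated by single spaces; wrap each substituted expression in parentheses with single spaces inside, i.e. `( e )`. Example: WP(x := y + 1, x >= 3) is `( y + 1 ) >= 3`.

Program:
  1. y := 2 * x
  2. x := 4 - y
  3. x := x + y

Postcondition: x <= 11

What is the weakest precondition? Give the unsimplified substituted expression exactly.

Answer: ( ( 4 - ( 2 * x ) ) + ( 2 * x ) ) <= 11

Derivation:
post: x <= 11
stmt 3: x := x + y  -- replace 1 occurrence(s) of x with (x + y)
  => ( x + y ) <= 11
stmt 2: x := 4 - y  -- replace 1 occurrence(s) of x with (4 - y)
  => ( ( 4 - y ) + y ) <= 11
stmt 1: y := 2 * x  -- replace 2 occurrence(s) of y with (2 * x)
  => ( ( 4 - ( 2 * x ) ) + ( 2 * x ) ) <= 11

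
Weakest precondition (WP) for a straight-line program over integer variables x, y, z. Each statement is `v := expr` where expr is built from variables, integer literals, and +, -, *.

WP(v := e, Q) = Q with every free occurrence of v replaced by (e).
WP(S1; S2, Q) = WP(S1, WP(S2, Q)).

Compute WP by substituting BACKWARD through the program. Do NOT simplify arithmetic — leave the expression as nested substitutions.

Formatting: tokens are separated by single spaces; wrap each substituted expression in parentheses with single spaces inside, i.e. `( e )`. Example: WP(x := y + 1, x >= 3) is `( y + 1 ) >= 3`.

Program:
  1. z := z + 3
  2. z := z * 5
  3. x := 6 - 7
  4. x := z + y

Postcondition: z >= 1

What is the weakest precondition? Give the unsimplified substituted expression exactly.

Answer: ( ( z + 3 ) * 5 ) >= 1

Derivation:
post: z >= 1
stmt 4: x := z + y  -- replace 0 occurrence(s) of x with (z + y)
  => z >= 1
stmt 3: x := 6 - 7  -- replace 0 occurrence(s) of x with (6 - 7)
  => z >= 1
stmt 2: z := z * 5  -- replace 1 occurrence(s) of z with (z * 5)
  => ( z * 5 ) >= 1
stmt 1: z := z + 3  -- replace 1 occurrence(s) of z with (z + 3)
  => ( ( z + 3 ) * 5 ) >= 1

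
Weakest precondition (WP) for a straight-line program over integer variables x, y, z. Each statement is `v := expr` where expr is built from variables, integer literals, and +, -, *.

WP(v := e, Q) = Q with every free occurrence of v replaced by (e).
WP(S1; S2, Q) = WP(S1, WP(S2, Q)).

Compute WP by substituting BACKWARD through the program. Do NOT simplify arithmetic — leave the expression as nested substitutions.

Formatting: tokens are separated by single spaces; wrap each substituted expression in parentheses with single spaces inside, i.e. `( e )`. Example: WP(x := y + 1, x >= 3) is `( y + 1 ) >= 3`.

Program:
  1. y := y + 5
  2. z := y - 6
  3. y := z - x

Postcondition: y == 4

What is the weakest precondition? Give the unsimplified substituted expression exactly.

post: y == 4
stmt 3: y := z - x  -- replace 1 occurrence(s) of y with (z - x)
  => ( z - x ) == 4
stmt 2: z := y - 6  -- replace 1 occurrence(s) of z with (y - 6)
  => ( ( y - 6 ) - x ) == 4
stmt 1: y := y + 5  -- replace 1 occurrence(s) of y with (y + 5)
  => ( ( ( y + 5 ) - 6 ) - x ) == 4

Answer: ( ( ( y + 5 ) - 6 ) - x ) == 4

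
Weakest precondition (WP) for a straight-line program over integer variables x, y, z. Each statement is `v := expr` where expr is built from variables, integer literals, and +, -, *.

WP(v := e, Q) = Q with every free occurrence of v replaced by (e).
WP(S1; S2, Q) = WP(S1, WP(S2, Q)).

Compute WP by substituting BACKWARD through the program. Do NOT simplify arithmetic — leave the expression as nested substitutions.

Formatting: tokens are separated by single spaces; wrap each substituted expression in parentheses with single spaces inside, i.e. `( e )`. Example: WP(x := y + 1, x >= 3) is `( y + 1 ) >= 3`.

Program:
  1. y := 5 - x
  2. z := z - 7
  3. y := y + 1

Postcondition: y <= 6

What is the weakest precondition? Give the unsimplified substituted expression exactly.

Answer: ( ( 5 - x ) + 1 ) <= 6

Derivation:
post: y <= 6
stmt 3: y := y + 1  -- replace 1 occurrence(s) of y with (y + 1)
  => ( y + 1 ) <= 6
stmt 2: z := z - 7  -- replace 0 occurrence(s) of z with (z - 7)
  => ( y + 1 ) <= 6
stmt 1: y := 5 - x  -- replace 1 occurrence(s) of y with (5 - x)
  => ( ( 5 - x ) + 1 ) <= 6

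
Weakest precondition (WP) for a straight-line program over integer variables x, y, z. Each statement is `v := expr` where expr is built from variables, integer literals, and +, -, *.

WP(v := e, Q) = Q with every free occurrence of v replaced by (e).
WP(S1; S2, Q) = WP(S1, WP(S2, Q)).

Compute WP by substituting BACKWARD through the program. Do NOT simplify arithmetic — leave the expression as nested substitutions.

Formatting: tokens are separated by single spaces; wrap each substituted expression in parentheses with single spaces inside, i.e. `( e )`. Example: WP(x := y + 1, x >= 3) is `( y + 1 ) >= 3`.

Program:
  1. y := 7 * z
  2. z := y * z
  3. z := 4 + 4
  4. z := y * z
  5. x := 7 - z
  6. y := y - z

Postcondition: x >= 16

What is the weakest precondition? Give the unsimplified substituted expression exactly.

post: x >= 16
stmt 6: y := y - z  -- replace 0 occurrence(s) of y with (y - z)
  => x >= 16
stmt 5: x := 7 - z  -- replace 1 occurrence(s) of x with (7 - z)
  => ( 7 - z ) >= 16
stmt 4: z := y * z  -- replace 1 occurrence(s) of z with (y * z)
  => ( 7 - ( y * z ) ) >= 16
stmt 3: z := 4 + 4  -- replace 1 occurrence(s) of z with (4 + 4)
  => ( 7 - ( y * ( 4 + 4 ) ) ) >= 16
stmt 2: z := y * z  -- replace 0 occurrence(s) of z with (y * z)
  => ( 7 - ( y * ( 4 + 4 ) ) ) >= 16
stmt 1: y := 7 * z  -- replace 1 occurrence(s) of y with (7 * z)
  => ( 7 - ( ( 7 * z ) * ( 4 + 4 ) ) ) >= 16

Answer: ( 7 - ( ( 7 * z ) * ( 4 + 4 ) ) ) >= 16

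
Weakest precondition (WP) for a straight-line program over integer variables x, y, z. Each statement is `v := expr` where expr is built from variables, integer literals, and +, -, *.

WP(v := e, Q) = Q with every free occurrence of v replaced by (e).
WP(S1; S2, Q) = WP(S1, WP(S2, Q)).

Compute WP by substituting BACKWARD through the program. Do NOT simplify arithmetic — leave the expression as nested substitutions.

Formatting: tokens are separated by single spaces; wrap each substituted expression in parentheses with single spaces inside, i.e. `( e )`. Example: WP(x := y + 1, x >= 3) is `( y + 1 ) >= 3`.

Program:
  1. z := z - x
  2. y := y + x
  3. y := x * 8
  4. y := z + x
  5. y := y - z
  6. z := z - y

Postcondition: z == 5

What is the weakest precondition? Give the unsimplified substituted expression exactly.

post: z == 5
stmt 6: z := z - y  -- replace 1 occurrence(s) of z with (z - y)
  => ( z - y ) == 5
stmt 5: y := y - z  -- replace 1 occurrence(s) of y with (y - z)
  => ( z - ( y - z ) ) == 5
stmt 4: y := z + x  -- replace 1 occurrence(s) of y with (z + x)
  => ( z - ( ( z + x ) - z ) ) == 5
stmt 3: y := x * 8  -- replace 0 occurrence(s) of y with (x * 8)
  => ( z - ( ( z + x ) - z ) ) == 5
stmt 2: y := y + x  -- replace 0 occurrence(s) of y with (y + x)
  => ( z - ( ( z + x ) - z ) ) == 5
stmt 1: z := z - x  -- replace 3 occurrence(s) of z with (z - x)
  => ( ( z - x ) - ( ( ( z - x ) + x ) - ( z - x ) ) ) == 5

Answer: ( ( z - x ) - ( ( ( z - x ) + x ) - ( z - x ) ) ) == 5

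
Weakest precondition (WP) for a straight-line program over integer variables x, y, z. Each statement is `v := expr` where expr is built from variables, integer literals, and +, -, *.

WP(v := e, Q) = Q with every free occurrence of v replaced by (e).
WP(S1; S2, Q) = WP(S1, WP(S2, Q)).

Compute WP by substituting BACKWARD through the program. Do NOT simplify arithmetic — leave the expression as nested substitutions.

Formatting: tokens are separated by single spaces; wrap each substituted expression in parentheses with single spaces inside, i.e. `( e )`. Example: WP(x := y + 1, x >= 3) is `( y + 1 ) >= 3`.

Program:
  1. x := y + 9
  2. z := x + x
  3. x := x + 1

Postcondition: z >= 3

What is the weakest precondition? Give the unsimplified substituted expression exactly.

Answer: ( ( y + 9 ) + ( y + 9 ) ) >= 3

Derivation:
post: z >= 3
stmt 3: x := x + 1  -- replace 0 occurrence(s) of x with (x + 1)
  => z >= 3
stmt 2: z := x + x  -- replace 1 occurrence(s) of z with (x + x)
  => ( x + x ) >= 3
stmt 1: x := y + 9  -- replace 2 occurrence(s) of x with (y + 9)
  => ( ( y + 9 ) + ( y + 9 ) ) >= 3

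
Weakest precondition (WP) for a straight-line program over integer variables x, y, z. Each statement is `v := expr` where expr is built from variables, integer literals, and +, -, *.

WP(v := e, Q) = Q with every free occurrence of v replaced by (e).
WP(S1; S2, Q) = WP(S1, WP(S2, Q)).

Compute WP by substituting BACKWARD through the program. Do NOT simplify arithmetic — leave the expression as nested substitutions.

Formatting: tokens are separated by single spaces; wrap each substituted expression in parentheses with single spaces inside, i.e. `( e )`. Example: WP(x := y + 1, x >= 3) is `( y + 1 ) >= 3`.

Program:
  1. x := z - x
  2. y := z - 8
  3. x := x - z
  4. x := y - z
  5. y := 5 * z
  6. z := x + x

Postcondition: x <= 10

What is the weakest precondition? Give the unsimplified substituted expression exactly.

Answer: ( ( z - 8 ) - z ) <= 10

Derivation:
post: x <= 10
stmt 6: z := x + x  -- replace 0 occurrence(s) of z with (x + x)
  => x <= 10
stmt 5: y := 5 * z  -- replace 0 occurrence(s) of y with (5 * z)
  => x <= 10
stmt 4: x := y - z  -- replace 1 occurrence(s) of x with (y - z)
  => ( y - z ) <= 10
stmt 3: x := x - z  -- replace 0 occurrence(s) of x with (x - z)
  => ( y - z ) <= 10
stmt 2: y := z - 8  -- replace 1 occurrence(s) of y with (z - 8)
  => ( ( z - 8 ) - z ) <= 10
stmt 1: x := z - x  -- replace 0 occurrence(s) of x with (z - x)
  => ( ( z - 8 ) - z ) <= 10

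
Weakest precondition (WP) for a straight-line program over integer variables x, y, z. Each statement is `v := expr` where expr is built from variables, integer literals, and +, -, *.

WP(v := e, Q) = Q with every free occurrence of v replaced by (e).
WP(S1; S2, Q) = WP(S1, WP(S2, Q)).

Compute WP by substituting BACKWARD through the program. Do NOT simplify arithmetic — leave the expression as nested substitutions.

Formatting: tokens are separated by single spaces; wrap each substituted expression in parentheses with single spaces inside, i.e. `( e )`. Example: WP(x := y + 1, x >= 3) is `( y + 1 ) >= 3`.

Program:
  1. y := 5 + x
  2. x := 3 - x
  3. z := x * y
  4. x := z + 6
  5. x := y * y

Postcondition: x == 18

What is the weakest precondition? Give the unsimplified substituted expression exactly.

post: x == 18
stmt 5: x := y * y  -- replace 1 occurrence(s) of x with (y * y)
  => ( y * y ) == 18
stmt 4: x := z + 6  -- replace 0 occurrence(s) of x with (z + 6)
  => ( y * y ) == 18
stmt 3: z := x * y  -- replace 0 occurrence(s) of z with (x * y)
  => ( y * y ) == 18
stmt 2: x := 3 - x  -- replace 0 occurrence(s) of x with (3 - x)
  => ( y * y ) == 18
stmt 1: y := 5 + x  -- replace 2 occurrence(s) of y with (5 + x)
  => ( ( 5 + x ) * ( 5 + x ) ) == 18

Answer: ( ( 5 + x ) * ( 5 + x ) ) == 18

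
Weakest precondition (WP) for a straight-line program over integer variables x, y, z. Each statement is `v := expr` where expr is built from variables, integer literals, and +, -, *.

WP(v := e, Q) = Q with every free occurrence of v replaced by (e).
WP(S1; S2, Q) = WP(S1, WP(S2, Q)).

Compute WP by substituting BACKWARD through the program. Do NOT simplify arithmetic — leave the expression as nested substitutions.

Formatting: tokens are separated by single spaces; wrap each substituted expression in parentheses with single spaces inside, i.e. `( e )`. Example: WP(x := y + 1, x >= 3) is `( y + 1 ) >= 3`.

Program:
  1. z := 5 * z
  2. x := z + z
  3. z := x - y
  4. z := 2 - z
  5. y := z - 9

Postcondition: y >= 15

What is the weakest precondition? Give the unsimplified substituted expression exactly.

post: y >= 15
stmt 5: y := z - 9  -- replace 1 occurrence(s) of y with (z - 9)
  => ( z - 9 ) >= 15
stmt 4: z := 2 - z  -- replace 1 occurrence(s) of z with (2 - z)
  => ( ( 2 - z ) - 9 ) >= 15
stmt 3: z := x - y  -- replace 1 occurrence(s) of z with (x - y)
  => ( ( 2 - ( x - y ) ) - 9 ) >= 15
stmt 2: x := z + z  -- replace 1 occurrence(s) of x with (z + z)
  => ( ( 2 - ( ( z + z ) - y ) ) - 9 ) >= 15
stmt 1: z := 5 * z  -- replace 2 occurrence(s) of z with (5 * z)
  => ( ( 2 - ( ( ( 5 * z ) + ( 5 * z ) ) - y ) ) - 9 ) >= 15

Answer: ( ( 2 - ( ( ( 5 * z ) + ( 5 * z ) ) - y ) ) - 9 ) >= 15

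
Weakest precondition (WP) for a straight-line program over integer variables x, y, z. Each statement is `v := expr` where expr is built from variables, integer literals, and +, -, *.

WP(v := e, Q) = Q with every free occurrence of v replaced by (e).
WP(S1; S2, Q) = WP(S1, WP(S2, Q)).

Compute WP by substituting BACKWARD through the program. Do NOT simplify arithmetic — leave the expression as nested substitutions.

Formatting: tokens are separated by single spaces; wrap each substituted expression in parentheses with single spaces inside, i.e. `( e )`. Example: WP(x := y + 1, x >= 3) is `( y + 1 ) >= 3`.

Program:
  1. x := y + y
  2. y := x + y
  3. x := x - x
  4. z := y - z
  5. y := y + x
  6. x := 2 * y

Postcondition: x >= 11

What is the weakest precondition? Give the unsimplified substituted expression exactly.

post: x >= 11
stmt 6: x := 2 * y  -- replace 1 occurrence(s) of x with (2 * y)
  => ( 2 * y ) >= 11
stmt 5: y := y + x  -- replace 1 occurrence(s) of y with (y + x)
  => ( 2 * ( y + x ) ) >= 11
stmt 4: z := y - z  -- replace 0 occurrence(s) of z with (y - z)
  => ( 2 * ( y + x ) ) >= 11
stmt 3: x := x - x  -- replace 1 occurrence(s) of x with (x - x)
  => ( 2 * ( y + ( x - x ) ) ) >= 11
stmt 2: y := x + y  -- replace 1 occurrence(s) of y with (x + y)
  => ( 2 * ( ( x + y ) + ( x - x ) ) ) >= 11
stmt 1: x := y + y  -- replace 3 occurrence(s) of x with (y + y)
  => ( 2 * ( ( ( y + y ) + y ) + ( ( y + y ) - ( y + y ) ) ) ) >= 11

Answer: ( 2 * ( ( ( y + y ) + y ) + ( ( y + y ) - ( y + y ) ) ) ) >= 11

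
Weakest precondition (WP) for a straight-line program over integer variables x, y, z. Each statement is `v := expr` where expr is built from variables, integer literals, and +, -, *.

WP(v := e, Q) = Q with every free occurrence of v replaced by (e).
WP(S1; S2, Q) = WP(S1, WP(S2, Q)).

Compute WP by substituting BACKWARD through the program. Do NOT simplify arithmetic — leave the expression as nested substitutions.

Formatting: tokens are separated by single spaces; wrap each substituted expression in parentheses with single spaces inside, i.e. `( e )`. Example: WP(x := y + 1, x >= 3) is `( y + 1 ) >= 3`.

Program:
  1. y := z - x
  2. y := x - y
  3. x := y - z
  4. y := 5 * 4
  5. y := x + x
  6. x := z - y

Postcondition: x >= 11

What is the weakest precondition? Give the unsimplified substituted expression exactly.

Answer: ( z - ( ( ( x - ( z - x ) ) - z ) + ( ( x - ( z - x ) ) - z ) ) ) >= 11

Derivation:
post: x >= 11
stmt 6: x := z - y  -- replace 1 occurrence(s) of x with (z - y)
  => ( z - y ) >= 11
stmt 5: y := x + x  -- replace 1 occurrence(s) of y with (x + x)
  => ( z - ( x + x ) ) >= 11
stmt 4: y := 5 * 4  -- replace 0 occurrence(s) of y with (5 * 4)
  => ( z - ( x + x ) ) >= 11
stmt 3: x := y - z  -- replace 2 occurrence(s) of x with (y - z)
  => ( z - ( ( y - z ) + ( y - z ) ) ) >= 11
stmt 2: y := x - y  -- replace 2 occurrence(s) of y with (x - y)
  => ( z - ( ( ( x - y ) - z ) + ( ( x - y ) - z ) ) ) >= 11
stmt 1: y := z - x  -- replace 2 occurrence(s) of y with (z - x)
  => ( z - ( ( ( x - ( z - x ) ) - z ) + ( ( x - ( z - x ) ) - z ) ) ) >= 11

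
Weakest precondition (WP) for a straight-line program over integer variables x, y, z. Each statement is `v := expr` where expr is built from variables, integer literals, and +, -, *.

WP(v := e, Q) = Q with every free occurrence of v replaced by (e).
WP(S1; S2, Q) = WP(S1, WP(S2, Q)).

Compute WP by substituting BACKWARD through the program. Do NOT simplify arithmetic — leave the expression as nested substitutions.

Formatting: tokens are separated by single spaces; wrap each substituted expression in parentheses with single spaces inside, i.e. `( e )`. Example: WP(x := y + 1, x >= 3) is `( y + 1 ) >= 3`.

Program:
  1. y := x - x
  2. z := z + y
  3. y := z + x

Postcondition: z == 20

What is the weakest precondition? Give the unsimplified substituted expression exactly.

post: z == 20
stmt 3: y := z + x  -- replace 0 occurrence(s) of y with (z + x)
  => z == 20
stmt 2: z := z + y  -- replace 1 occurrence(s) of z with (z + y)
  => ( z + y ) == 20
stmt 1: y := x - x  -- replace 1 occurrence(s) of y with (x - x)
  => ( z + ( x - x ) ) == 20

Answer: ( z + ( x - x ) ) == 20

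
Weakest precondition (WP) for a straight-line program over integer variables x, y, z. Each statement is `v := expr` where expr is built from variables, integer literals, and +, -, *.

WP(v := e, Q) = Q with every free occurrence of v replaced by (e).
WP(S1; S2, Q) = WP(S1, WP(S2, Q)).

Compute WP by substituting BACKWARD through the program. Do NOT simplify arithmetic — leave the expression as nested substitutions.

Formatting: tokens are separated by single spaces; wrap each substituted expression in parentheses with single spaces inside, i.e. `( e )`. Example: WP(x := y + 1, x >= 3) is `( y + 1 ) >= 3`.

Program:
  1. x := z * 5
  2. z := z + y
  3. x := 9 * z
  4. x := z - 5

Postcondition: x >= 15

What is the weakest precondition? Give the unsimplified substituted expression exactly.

post: x >= 15
stmt 4: x := z - 5  -- replace 1 occurrence(s) of x with (z - 5)
  => ( z - 5 ) >= 15
stmt 3: x := 9 * z  -- replace 0 occurrence(s) of x with (9 * z)
  => ( z - 5 ) >= 15
stmt 2: z := z + y  -- replace 1 occurrence(s) of z with (z + y)
  => ( ( z + y ) - 5 ) >= 15
stmt 1: x := z * 5  -- replace 0 occurrence(s) of x with (z * 5)
  => ( ( z + y ) - 5 ) >= 15

Answer: ( ( z + y ) - 5 ) >= 15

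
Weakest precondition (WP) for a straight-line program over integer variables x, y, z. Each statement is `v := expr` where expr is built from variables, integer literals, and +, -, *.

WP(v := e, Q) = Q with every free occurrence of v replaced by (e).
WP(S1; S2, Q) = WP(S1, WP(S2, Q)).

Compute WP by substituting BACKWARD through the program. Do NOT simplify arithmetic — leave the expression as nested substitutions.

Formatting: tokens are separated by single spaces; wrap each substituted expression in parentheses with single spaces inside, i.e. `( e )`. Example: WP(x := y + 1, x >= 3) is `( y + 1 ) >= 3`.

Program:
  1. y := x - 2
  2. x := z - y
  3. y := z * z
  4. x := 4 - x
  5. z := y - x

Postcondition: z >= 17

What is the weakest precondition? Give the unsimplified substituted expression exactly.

Answer: ( ( z * z ) - ( 4 - ( z - ( x - 2 ) ) ) ) >= 17

Derivation:
post: z >= 17
stmt 5: z := y - x  -- replace 1 occurrence(s) of z with (y - x)
  => ( y - x ) >= 17
stmt 4: x := 4 - x  -- replace 1 occurrence(s) of x with (4 - x)
  => ( y - ( 4 - x ) ) >= 17
stmt 3: y := z * z  -- replace 1 occurrence(s) of y with (z * z)
  => ( ( z * z ) - ( 4 - x ) ) >= 17
stmt 2: x := z - y  -- replace 1 occurrence(s) of x with (z - y)
  => ( ( z * z ) - ( 4 - ( z - y ) ) ) >= 17
stmt 1: y := x - 2  -- replace 1 occurrence(s) of y with (x - 2)
  => ( ( z * z ) - ( 4 - ( z - ( x - 2 ) ) ) ) >= 17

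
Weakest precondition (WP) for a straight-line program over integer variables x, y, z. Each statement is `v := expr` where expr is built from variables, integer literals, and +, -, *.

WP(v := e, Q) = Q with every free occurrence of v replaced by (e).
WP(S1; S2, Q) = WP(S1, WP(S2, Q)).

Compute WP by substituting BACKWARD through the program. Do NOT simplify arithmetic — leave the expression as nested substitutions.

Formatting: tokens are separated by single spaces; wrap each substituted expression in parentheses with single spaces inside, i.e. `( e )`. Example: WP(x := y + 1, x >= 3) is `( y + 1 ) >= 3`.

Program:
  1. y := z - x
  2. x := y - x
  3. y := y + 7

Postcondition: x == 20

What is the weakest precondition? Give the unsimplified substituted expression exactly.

Answer: ( ( z - x ) - x ) == 20

Derivation:
post: x == 20
stmt 3: y := y + 7  -- replace 0 occurrence(s) of y with (y + 7)
  => x == 20
stmt 2: x := y - x  -- replace 1 occurrence(s) of x with (y - x)
  => ( y - x ) == 20
stmt 1: y := z - x  -- replace 1 occurrence(s) of y with (z - x)
  => ( ( z - x ) - x ) == 20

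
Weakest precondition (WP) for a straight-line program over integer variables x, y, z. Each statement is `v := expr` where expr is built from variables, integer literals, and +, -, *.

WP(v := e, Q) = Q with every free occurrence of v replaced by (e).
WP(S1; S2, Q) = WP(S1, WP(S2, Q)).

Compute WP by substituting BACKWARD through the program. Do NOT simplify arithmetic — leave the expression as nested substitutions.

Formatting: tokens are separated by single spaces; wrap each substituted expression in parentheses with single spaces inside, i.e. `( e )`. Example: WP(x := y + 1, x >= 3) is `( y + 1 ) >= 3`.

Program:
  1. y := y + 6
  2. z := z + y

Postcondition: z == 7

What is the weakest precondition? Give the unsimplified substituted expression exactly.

Answer: ( z + ( y + 6 ) ) == 7

Derivation:
post: z == 7
stmt 2: z := z + y  -- replace 1 occurrence(s) of z with (z + y)
  => ( z + y ) == 7
stmt 1: y := y + 6  -- replace 1 occurrence(s) of y with (y + 6)
  => ( z + ( y + 6 ) ) == 7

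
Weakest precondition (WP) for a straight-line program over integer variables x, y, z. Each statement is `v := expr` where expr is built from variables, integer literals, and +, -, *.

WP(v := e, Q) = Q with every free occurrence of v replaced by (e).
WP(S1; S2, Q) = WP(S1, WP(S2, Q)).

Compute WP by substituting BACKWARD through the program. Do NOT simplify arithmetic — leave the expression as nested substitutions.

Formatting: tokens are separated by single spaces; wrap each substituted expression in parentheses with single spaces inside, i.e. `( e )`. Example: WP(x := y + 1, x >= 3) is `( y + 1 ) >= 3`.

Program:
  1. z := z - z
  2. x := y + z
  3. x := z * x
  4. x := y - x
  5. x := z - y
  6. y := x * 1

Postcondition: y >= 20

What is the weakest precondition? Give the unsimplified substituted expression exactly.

post: y >= 20
stmt 6: y := x * 1  -- replace 1 occurrence(s) of y with (x * 1)
  => ( x * 1 ) >= 20
stmt 5: x := z - y  -- replace 1 occurrence(s) of x with (z - y)
  => ( ( z - y ) * 1 ) >= 20
stmt 4: x := y - x  -- replace 0 occurrence(s) of x with (y - x)
  => ( ( z - y ) * 1 ) >= 20
stmt 3: x := z * x  -- replace 0 occurrence(s) of x with (z * x)
  => ( ( z - y ) * 1 ) >= 20
stmt 2: x := y + z  -- replace 0 occurrence(s) of x with (y + z)
  => ( ( z - y ) * 1 ) >= 20
stmt 1: z := z - z  -- replace 1 occurrence(s) of z with (z - z)
  => ( ( ( z - z ) - y ) * 1 ) >= 20

Answer: ( ( ( z - z ) - y ) * 1 ) >= 20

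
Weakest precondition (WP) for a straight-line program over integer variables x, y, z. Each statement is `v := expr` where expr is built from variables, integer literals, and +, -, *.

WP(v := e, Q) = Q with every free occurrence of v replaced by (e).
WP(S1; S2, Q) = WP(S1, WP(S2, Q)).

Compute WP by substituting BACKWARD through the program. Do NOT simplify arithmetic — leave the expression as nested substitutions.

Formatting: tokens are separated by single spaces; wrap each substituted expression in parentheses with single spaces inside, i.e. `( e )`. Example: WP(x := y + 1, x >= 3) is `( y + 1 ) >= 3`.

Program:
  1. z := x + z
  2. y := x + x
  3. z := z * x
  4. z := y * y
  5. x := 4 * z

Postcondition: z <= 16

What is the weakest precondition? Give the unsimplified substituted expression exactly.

post: z <= 16
stmt 5: x := 4 * z  -- replace 0 occurrence(s) of x with (4 * z)
  => z <= 16
stmt 4: z := y * y  -- replace 1 occurrence(s) of z with (y * y)
  => ( y * y ) <= 16
stmt 3: z := z * x  -- replace 0 occurrence(s) of z with (z * x)
  => ( y * y ) <= 16
stmt 2: y := x + x  -- replace 2 occurrence(s) of y with (x + x)
  => ( ( x + x ) * ( x + x ) ) <= 16
stmt 1: z := x + z  -- replace 0 occurrence(s) of z with (x + z)
  => ( ( x + x ) * ( x + x ) ) <= 16

Answer: ( ( x + x ) * ( x + x ) ) <= 16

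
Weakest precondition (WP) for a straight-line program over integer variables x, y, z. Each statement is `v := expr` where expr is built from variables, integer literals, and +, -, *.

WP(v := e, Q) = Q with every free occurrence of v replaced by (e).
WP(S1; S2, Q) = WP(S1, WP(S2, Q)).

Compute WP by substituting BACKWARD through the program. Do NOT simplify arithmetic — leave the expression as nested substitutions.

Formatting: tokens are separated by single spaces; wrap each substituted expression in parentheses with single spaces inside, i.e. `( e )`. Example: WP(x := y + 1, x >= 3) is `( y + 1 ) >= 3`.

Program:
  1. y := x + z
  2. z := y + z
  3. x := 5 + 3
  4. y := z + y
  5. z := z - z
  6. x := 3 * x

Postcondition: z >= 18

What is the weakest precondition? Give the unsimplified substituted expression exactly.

Answer: ( ( ( x + z ) + z ) - ( ( x + z ) + z ) ) >= 18

Derivation:
post: z >= 18
stmt 6: x := 3 * x  -- replace 0 occurrence(s) of x with (3 * x)
  => z >= 18
stmt 5: z := z - z  -- replace 1 occurrence(s) of z with (z - z)
  => ( z - z ) >= 18
stmt 4: y := z + y  -- replace 0 occurrence(s) of y with (z + y)
  => ( z - z ) >= 18
stmt 3: x := 5 + 3  -- replace 0 occurrence(s) of x with (5 + 3)
  => ( z - z ) >= 18
stmt 2: z := y + z  -- replace 2 occurrence(s) of z with (y + z)
  => ( ( y + z ) - ( y + z ) ) >= 18
stmt 1: y := x + z  -- replace 2 occurrence(s) of y with (x + z)
  => ( ( ( x + z ) + z ) - ( ( x + z ) + z ) ) >= 18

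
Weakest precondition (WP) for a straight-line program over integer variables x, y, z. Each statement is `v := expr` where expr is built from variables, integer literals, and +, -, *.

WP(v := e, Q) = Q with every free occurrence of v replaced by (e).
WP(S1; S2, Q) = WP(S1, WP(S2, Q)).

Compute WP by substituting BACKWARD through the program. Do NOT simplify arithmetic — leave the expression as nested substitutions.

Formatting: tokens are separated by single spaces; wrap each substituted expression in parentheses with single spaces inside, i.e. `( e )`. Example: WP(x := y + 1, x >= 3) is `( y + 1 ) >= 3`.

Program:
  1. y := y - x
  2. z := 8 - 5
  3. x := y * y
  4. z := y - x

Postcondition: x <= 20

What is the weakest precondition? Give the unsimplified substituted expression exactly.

Answer: ( ( y - x ) * ( y - x ) ) <= 20

Derivation:
post: x <= 20
stmt 4: z := y - x  -- replace 0 occurrence(s) of z with (y - x)
  => x <= 20
stmt 3: x := y * y  -- replace 1 occurrence(s) of x with (y * y)
  => ( y * y ) <= 20
stmt 2: z := 8 - 5  -- replace 0 occurrence(s) of z with (8 - 5)
  => ( y * y ) <= 20
stmt 1: y := y - x  -- replace 2 occurrence(s) of y with (y - x)
  => ( ( y - x ) * ( y - x ) ) <= 20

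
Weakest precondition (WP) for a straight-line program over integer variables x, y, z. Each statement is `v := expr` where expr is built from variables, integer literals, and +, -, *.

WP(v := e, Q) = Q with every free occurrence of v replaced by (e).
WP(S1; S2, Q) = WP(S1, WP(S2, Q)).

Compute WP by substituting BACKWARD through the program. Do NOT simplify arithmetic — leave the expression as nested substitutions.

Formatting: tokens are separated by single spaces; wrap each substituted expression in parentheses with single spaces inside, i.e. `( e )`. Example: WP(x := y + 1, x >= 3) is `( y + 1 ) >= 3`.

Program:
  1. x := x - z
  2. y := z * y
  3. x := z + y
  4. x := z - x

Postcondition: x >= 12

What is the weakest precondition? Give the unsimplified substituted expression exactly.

Answer: ( z - ( z + ( z * y ) ) ) >= 12

Derivation:
post: x >= 12
stmt 4: x := z - x  -- replace 1 occurrence(s) of x with (z - x)
  => ( z - x ) >= 12
stmt 3: x := z + y  -- replace 1 occurrence(s) of x with (z + y)
  => ( z - ( z + y ) ) >= 12
stmt 2: y := z * y  -- replace 1 occurrence(s) of y with (z * y)
  => ( z - ( z + ( z * y ) ) ) >= 12
stmt 1: x := x - z  -- replace 0 occurrence(s) of x with (x - z)
  => ( z - ( z + ( z * y ) ) ) >= 12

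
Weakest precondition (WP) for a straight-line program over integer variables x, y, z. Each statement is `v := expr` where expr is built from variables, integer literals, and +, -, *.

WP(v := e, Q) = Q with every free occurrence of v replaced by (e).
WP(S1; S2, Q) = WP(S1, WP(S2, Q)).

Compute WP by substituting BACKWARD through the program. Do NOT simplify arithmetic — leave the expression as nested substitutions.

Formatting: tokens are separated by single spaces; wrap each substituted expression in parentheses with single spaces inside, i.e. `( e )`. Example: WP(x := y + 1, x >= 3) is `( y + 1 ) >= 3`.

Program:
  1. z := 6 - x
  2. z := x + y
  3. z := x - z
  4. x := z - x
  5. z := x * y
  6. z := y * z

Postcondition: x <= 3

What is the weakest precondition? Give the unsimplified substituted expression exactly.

post: x <= 3
stmt 6: z := y * z  -- replace 0 occurrence(s) of z with (y * z)
  => x <= 3
stmt 5: z := x * y  -- replace 0 occurrence(s) of z with (x * y)
  => x <= 3
stmt 4: x := z - x  -- replace 1 occurrence(s) of x with (z - x)
  => ( z - x ) <= 3
stmt 3: z := x - z  -- replace 1 occurrence(s) of z with (x - z)
  => ( ( x - z ) - x ) <= 3
stmt 2: z := x + y  -- replace 1 occurrence(s) of z with (x + y)
  => ( ( x - ( x + y ) ) - x ) <= 3
stmt 1: z := 6 - x  -- replace 0 occurrence(s) of z with (6 - x)
  => ( ( x - ( x + y ) ) - x ) <= 3

Answer: ( ( x - ( x + y ) ) - x ) <= 3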